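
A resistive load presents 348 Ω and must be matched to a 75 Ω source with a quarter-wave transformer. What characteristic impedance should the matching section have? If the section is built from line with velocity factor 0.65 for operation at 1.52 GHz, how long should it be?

Z_qwt = √(Z_0·R_L) = √(75 × 348) = √26100
λ = 0.65·c/f = 0.128 m, so l = λ/4 = 0.0321 m

Z_qwt ≈ 162 Ω; length ≈ 3.21 cm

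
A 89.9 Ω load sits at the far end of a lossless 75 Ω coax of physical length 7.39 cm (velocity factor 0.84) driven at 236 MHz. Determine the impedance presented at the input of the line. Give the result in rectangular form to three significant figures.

Z_in ≈ 83.4 − j11.6 Ω

λ = v/f = 0.84·c / 236 MHz = 1.07 m
βl = 2π·l/λ = 2π × 0.0692 = 24.9°
tan(βl) = tan(24.9°) = 0.464
Z_in = Z_0·(Z_L + jZ_0·tanβl)/(Z_0 + jZ_L·tanβl)
     = 75·(89.9 + j34.8)/(75 + j41.8)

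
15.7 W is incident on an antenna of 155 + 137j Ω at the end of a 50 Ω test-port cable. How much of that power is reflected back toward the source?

|Γ| = |(105 + j137)/(205 + j137)| = 0.7
|Γ|² = 0.49
P_refl = |Γ|²·P_inc = 7.69 W, P_del = (1 − |Γ|²)·P_inc = 8.01 W

P_reflected ≈ 7.69 W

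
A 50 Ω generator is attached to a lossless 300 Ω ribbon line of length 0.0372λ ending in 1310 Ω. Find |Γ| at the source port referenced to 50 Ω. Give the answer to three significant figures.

βl = 2π × 0.0372 = 13.4°
tan(βl) = 0.238
Z_in = Z_0·(Z_L + jZ_0·tanβl)/(Z_0 + jZ_L·tanβl) = 665 − j620 Ω
Γ_s = (Z_in − Z_s)/(Z_in + Z_s) = (615 − j620)/(715 − j620), |Γ_s| = 0.923

|Γ| ≈ 0.923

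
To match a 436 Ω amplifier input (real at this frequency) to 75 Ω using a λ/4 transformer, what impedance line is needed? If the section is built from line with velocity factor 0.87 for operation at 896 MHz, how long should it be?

Z_qwt = √(Z_0·R_L) = √(75 × 436) = √32700
λ = 0.87·c/f = 0.291 m, so l = λ/4 = 0.0728 m

Z_qwt ≈ 181 Ω; length ≈ 7.28 cm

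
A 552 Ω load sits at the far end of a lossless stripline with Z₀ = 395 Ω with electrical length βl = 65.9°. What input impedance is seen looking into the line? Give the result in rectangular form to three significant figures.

tan(βl) = tan(65.9°) = 2.24
Z_in = Z_0·(Z_L + jZ_0·tanβl)/(Z_0 + jZ_L·tanβl)
     = 395·(552 + j883)/(395 + j1230)

Z_in ≈ 308 − j78.2 Ω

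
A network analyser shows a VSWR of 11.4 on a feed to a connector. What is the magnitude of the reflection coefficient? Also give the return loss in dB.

|Γ| ≈ 0.839; return loss ≈ 1.53 dB

|Γ| = (S − 1)/(S + 1) = (11.4 − 1)/(11.4 + 1) = 10.4/12.4
RL = −20·log₁₀|Γ| = −20·log₁₀(0.839)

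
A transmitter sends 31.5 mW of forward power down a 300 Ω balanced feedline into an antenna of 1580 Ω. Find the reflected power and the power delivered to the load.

P_reflected ≈ 14.6 mW; P_delivered ≈ 16.9 mW

Γ = (1580 − 300)/(1580 + 300) = 0.681
|Γ|² = 0.464
P_refl = |Γ|²·P_inc = 14.6 mW, P_del = (1 − |Γ|²)·P_inc = 16.9 mW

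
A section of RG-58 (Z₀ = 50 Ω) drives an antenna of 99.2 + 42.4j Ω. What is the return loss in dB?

Γ = (49.2 + j42.4)/(149.2 + j42.4), |Γ| = 0.419
RL = −20·log₁₀|Γ| = −20·log₁₀(0.419)

RL ≈ 7.56 dB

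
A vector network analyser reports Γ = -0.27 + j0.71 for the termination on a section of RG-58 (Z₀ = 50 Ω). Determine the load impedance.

Z_L = Z_0·(1 + Γ)/(1 − Γ) = 50·(0.73 + j0.71)/(1.27 − j0.71)

Z_L ≈ 9.99 + j33.5 Ω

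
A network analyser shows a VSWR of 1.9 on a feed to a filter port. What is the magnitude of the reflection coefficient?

|Γ| = (S − 1)/(S + 1) = (1.9 − 1)/(1.9 + 1) = 0.9/2.9

|Γ| ≈ 0.31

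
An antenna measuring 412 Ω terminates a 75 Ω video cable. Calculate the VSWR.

VSWR ≈ 5.49

For a purely resistive load, VSWR = R_L/Z_0 or Z_0/R_L (whichever > 1) = 412/75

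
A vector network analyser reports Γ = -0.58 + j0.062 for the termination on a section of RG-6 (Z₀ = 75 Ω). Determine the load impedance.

Z_L ≈ 19.8 + j3.72 Ω

Z_L = Z_0·(1 + Γ)/(1 − Γ) = 75·(0.42 + j0.062)/(1.58 − j0.062)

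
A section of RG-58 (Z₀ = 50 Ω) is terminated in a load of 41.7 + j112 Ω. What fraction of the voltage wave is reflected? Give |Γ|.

Γ = (Z_L − Z_0)/(Z_L + Z_0) = (-8.3 + j112)/(91.7 + j112)
|Γ| = 112/145

|Γ| ≈ 0.776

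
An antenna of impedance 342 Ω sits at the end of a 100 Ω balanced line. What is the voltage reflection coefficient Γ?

Γ = (Z_L − Z_0)/(Z_L + Z_0) = (342 − 100)/(342 + 100) = 242/442

Γ = 0.548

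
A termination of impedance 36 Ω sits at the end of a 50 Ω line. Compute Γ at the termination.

Γ = (Z_L − Z_0)/(Z_L + Z_0) = (36 − 50)/(36 + 50) = -14/86

Γ = -0.163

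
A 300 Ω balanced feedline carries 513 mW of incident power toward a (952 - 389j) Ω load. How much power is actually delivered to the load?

|Γ| = |(652 − j389)/(1252 − j389)| = 0.579
|Γ|² = 0.335
P_refl = |Γ|²·P_inc = 172 mW, P_del = (1 − |Γ|²)·P_inc = 341 mW

P_delivered ≈ 341 mW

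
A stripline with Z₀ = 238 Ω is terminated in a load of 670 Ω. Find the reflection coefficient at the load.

Γ = (Z_L − Z_0)/(Z_L + Z_0) = (670 − 238)/(670 + 238) = 432/908

Γ = 0.476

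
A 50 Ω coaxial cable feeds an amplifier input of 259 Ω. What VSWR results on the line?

VSWR ≈ 5.18

Γ = (259 − 50)/(259 + 50) = 0.676
VSWR = (1 + 0.676)/(1 − 0.676)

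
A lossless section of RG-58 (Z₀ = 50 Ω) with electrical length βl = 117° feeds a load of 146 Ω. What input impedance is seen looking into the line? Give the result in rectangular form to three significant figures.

Z_in ≈ 20.9 + j21.8 Ω

tan(βl) = tan(117°) = -1.96
Z_in = Z_0·(Z_L + jZ_0·tanβl)/(Z_0 + jZ_L·tanβl)
     = 50·(146 − j98.1)/(50 − j287)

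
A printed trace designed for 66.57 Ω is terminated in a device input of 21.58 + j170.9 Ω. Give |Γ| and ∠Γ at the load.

Γ ≈ 0.919 ∠ 42°

Γ = (Z_L − Z_0)/(Z_L + Z_0) = (-44.99 + j170.9)/(88.15 + j170.9)
|Γ| = 177/192 = 0.919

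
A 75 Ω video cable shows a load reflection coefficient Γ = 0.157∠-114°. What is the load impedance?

Z_L ≈ 63.5 − j18.7 Ω

Z_L = Z_0·(1 + Γ)/(1 − Γ) = 75·(0.936 − j0.143)/(1.06 + j0.143)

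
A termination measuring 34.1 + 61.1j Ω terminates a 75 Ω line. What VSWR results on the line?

Γ = (Z_L − Z_0)/(Z_L + Z_0) = (-40.9 + j61.1)/(109.1 + j61.1)
|Γ| = 73.5/125 = 0.588
VSWR = (1 + |Γ|)/(1 − |Γ|) = 1.59/0.412

VSWR ≈ 3.85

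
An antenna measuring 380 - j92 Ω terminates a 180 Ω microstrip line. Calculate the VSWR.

Γ = (Z_L − Z_0)/(Z_L + Z_0) = (200 − j92)/(560 − j92)
|Γ| = 220/568 = 0.388
VSWR = (1 + |Γ|)/(1 − |Γ|) = 1.39/0.612

VSWR ≈ 2.27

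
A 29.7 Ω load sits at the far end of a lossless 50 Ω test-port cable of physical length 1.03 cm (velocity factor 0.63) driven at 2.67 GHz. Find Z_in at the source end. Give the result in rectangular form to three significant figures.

Z_in ≈ 50 + j26.3 Ω

λ = v/f = 0.63·c / 2.67 GHz = 0.0708 m
βl = 2π·l/λ = 2π × 0.146 = 52.4°
tan(βl) = tan(52.4°) = 1.3
Z_in = Z_0·(Z_L + jZ_0·tanβl)/(Z_0 + jZ_L·tanβl)
     = 50·(29.7 + j64.9)/(50 + j38.5)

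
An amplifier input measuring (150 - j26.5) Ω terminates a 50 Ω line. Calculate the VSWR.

VSWR ≈ 3.1

Γ = (Z_L − Z_0)/(Z_L + Z_0) = (100 − j26.5)/(200 − j26.5)
|Γ| = 103/202 = 0.513
VSWR = (1 + |Γ|)/(1 − |Γ|) = 1.51/0.487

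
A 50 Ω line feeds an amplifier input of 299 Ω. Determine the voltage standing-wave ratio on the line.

VSWR ≈ 5.98

For a purely resistive load, VSWR = R_L/Z_0 or Z_0/R_L (whichever > 1) = 299/50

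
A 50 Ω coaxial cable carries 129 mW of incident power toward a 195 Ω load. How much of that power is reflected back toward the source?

Γ = (195 − 50)/(195 + 50) = 0.592
|Γ|² = 0.35
P_refl = |Γ|²·P_inc = 45.2 mW, P_del = (1 − |Γ|²)·P_inc = 83.8 mW

P_reflected ≈ 45.2 mW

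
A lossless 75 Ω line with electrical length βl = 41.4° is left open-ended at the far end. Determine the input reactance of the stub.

tan(βl) = 0.882
For an open-ended stub, Z_in = −jZ_0·cot(βl) = −jZ_0/tan(βl)

X_in ≈ -85.1 Ω (capacitive)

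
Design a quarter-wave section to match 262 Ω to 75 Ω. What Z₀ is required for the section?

Z_qwt ≈ 140 Ω

Z_qwt = √(Z_0·R_L) = √(75 × 262) = √19650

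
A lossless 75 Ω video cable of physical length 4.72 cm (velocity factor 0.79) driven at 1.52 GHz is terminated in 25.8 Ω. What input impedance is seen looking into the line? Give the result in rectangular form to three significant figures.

λ = v/f = 0.79·c / 1.52 GHz = 0.156 m
βl = 2π·l/λ = 2π × 0.303 = 109°
tan(βl) = tan(109°) = -2.91
Z_in = Z_0·(Z_L + jZ_0·tanβl)/(Z_0 + jZ_L·tanβl)
     = 75·(25.8 − j218)/(75 − j75)

Z_in ≈ 122 − j96.1 Ω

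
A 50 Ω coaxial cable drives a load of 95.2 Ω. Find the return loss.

RL ≈ 10.1 dB

Γ = (95.2 − 50)/(95.2 + 50) = 0.311
RL = −20·log₁₀|Γ| = −20·log₁₀(0.311)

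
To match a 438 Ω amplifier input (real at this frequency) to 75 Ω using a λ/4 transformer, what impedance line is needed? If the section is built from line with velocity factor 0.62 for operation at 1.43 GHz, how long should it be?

Z_qwt ≈ 181 Ω; length ≈ 3.25 cm

Z_qwt = √(Z_0·R_L) = √(75 × 438) = √32850
λ = 0.62·c/f = 0.13 m, so l = λ/4 = 0.0325 m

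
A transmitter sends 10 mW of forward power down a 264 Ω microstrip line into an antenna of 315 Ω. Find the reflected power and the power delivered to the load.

Γ = (315 − 264)/(315 + 264) = 0.0881
|Γ|² = 0.00776
P_refl = |Γ|²·P_inc = 0.0776 mW, P_del = (1 − |Γ|²)·P_inc = 9.92 mW

P_reflected ≈ 0.0776 mW; P_delivered ≈ 9.92 mW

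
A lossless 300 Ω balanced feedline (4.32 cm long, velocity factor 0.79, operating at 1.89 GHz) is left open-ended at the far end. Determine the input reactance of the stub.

λ = v/f = 0.79·c / 1.89 GHz = 0.125 m
βl = 2π·l/λ = 2π × 0.345 = 124°
tan(βl) = -1.48
For an open-ended stub, Z_in = −jZ_0·cot(βl) = −jZ_0/tan(βl)

X_in ≈ 203 Ω (inductive)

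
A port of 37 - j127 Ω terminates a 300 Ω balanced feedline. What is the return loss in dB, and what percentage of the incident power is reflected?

RL ≈ 1.82 dB; 65.8% of incident power reflected

Γ = (-263 − j127)/(337 − j127), |Γ| = 0.811
RL = −20·log₁₀(0.811) = 1.82 dB
P_refl/P_inc = |Γ|² = 0.658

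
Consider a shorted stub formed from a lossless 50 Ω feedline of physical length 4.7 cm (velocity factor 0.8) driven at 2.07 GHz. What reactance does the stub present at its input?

X_in ≈ -33.8 Ω (capacitive)

λ = v/f = 0.8·c / 2.07 GHz = 0.116 m
βl = 2π·l/λ = 2π × 0.405 = 146°
tan(βl) = -0.676
For a shorted stub, Z_in = jZ_0·tan(βl)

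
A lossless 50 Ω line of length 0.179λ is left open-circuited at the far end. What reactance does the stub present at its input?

βl = 2π × 0.179 = 64.4°
tan(βl) = 2.09
For an open-circuited stub, Z_in = −jZ_0·cot(βl) = −jZ_0/tan(βl)

X_in ≈ -23.9 Ω (capacitive)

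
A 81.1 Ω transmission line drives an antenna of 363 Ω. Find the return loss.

Γ = (363 − 81.1)/(363 + 81.1) = 0.635
RL = −20·log₁₀|Γ| = −20·log₁₀(0.635)

RL ≈ 3.95 dB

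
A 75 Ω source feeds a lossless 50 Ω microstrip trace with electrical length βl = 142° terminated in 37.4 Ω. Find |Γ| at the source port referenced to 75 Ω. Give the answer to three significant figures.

tan(βl) = -0.781
Z_in = Z_0·(Z_L + jZ_0·tanβl)/(Z_0 + jZ_L·tanβl) = 44.9 − j12.8 Ω
Γ_s = (Z_in − Z_s)/(Z_in + Z_s) = (-30.1 − j12.8)/(120 − j12.8), |Γ_s| = 0.271

|Γ| ≈ 0.271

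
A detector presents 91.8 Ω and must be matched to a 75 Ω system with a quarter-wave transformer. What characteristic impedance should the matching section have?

Z_qwt = √(Z_0·R_L) = √(75 × 91.8) = √6885

Z_qwt ≈ 83 Ω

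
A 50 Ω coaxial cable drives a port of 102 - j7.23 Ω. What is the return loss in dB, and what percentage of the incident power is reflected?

RL ≈ 9.24 dB; 11.9% of incident power reflected

Γ = (52 − j7.23)/(152 − j7.23), |Γ| = 0.345
RL = −20·log₁₀(0.345) = 9.24 dB
P_refl/P_inc = |Γ|² = 0.119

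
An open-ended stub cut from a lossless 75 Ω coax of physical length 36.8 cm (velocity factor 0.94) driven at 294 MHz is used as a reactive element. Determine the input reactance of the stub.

X_in ≈ 83.6 Ω (inductive)

λ = v/f = 0.94·c / 294 MHz = 0.959 m
βl = 2π·l/λ = 2π × 0.384 = 138°
tan(βl) = -0.897
For an open-ended stub, Z_in = −jZ_0·cot(βl) = −jZ_0/tan(βl)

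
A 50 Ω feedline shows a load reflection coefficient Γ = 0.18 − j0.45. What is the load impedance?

Z_L = Z_0·(1 + Γ)/(1 − Γ) = 50·(1.18 − j0.45)/(0.82 + j0.45)

Z_L ≈ 43.7 − j51.4 Ω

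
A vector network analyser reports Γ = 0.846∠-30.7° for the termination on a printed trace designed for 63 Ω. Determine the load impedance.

Z_L = Z_0·(1 + Γ)/(1 − Γ) = 63·(1.73 − j0.432)/(0.273 + j0.432)

Z_L ≈ 68.7 − j209 Ω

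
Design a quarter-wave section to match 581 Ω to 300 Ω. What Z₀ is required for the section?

Z_qwt ≈ 417 Ω

Z_qwt = √(Z_0·R_L) = √(300 × 581) = √174300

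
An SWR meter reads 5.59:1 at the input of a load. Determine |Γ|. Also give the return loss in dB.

|Γ| ≈ 0.697; return loss ≈ 3.14 dB

|Γ| = (S − 1)/(S + 1) = (5.59 − 1)/(5.59 + 1) = 4.59/6.59
RL = −20·log₁₀|Γ| = −20·log₁₀(0.697)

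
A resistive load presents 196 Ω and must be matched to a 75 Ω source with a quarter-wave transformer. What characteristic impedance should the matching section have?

Z_qwt = √(Z_0·R_L) = √(75 × 196) = √14700

Z_qwt ≈ 121 Ω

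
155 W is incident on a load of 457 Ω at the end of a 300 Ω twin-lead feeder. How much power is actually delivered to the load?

P_delivered ≈ 148 W

Γ = (457 − 300)/(457 + 300) = 0.207
|Γ|² = 0.043
P_refl = |Γ|²·P_inc = 6.67 W, P_del = (1 − |Γ|²)·P_inc = 148 W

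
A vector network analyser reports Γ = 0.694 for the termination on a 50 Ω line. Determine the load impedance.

Z_L ≈ 277 Ω

Z_L = Z_0·(1 + Γ)/(1 − Γ) = 50·(1.69)/(0.306)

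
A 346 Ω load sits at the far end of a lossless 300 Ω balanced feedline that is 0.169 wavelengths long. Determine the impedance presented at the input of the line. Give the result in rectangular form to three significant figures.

Z_in ≈ 276 − j33.7 Ω

βl = 2π × 0.169 = 60.8°
tan(βl) = tan(60.8°) = 1.79
Z_in = Z_0·(Z_L + jZ_0·tanβl)/(Z_0 + jZ_L·tanβl)
     = 300·(346 + j538)/(300 + j620)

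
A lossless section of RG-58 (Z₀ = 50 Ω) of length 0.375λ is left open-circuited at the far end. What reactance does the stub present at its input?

X_in ≈ 50 Ω (inductive)

βl = 2π × 0.375 = 135°
tan(βl) = -1
For an open-circuited stub, Z_in = −jZ_0·cot(βl) = −jZ_0/tan(βl)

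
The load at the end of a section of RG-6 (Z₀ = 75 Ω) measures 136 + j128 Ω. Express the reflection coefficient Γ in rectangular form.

Γ ≈ 0.48 + j0.315

Γ = (Z_L − Z_0)/(Z_L + Z_0) = (61 + j128)/(211 + j128)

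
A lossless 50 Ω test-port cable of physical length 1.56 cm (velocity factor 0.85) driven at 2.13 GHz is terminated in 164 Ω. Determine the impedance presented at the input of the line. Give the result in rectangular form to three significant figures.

Z_in ≈ 26.4 − j39.2 Ω

λ = v/f = 0.85·c / 2.13 GHz = 0.12 m
βl = 2π·l/λ = 2π × 0.13 = 46.9°
tan(βl) = tan(46.9°) = 1.07
Z_in = Z_0·(Z_L + jZ_0·tanβl)/(Z_0 + jZ_L·tanβl)
     = 50·(164 + j53.5)/(50 + j175)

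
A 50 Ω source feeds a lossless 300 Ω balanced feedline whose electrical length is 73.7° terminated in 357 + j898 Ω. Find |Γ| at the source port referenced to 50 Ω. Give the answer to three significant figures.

tan(βl) = 3.42
Z_in = Z_0·(Z_L + jZ_0·tanβl)/(Z_0 + jZ_L·tanβl) = 44.5 − j189 Ω
Γ_s = (Z_in − Z_s)/(Z_in + Z_s) = (-5.51 − j189)/(94.5 − j189), |Γ_s| = 0.895

|Γ| ≈ 0.895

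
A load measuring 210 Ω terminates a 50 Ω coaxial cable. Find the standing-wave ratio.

VSWR ≈ 4.2

Γ = (210 − 50)/(210 + 50) = 0.615
VSWR = (1 + 0.615)/(1 − 0.615)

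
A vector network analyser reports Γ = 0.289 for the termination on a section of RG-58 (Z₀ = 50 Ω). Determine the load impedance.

Z_L = Z_0·(1 + Γ)/(1 − Γ) = 50·(1.29)/(0.711)

Z_L ≈ 90.6 Ω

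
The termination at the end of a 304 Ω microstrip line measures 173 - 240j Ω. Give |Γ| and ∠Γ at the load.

Γ ≈ 0.512 ∠ -91.9°

Γ = (Z_L − Z_0)/(Z_L + Z_0) = (-131 − j240)/(477 − j240)
|Γ| = 273/534 = 0.512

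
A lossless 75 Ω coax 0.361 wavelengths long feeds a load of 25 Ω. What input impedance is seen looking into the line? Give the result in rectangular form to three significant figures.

Z_in ≈ 52.3 − j68.7 Ω

βl = 2π × 0.361 = 130°
tan(βl) = tan(130°) = -1.19
Z_in = Z_0·(Z_L + jZ_0·tanβl)/(Z_0 + jZ_L·tanβl)
     = 75·(25 − j89.5)/(75 − j29.8)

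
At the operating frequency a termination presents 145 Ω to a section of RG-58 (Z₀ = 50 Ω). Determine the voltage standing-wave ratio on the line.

VSWR ≈ 2.9

For a purely resistive load, VSWR = R_L/Z_0 or Z_0/R_L (whichever > 1) = 145/50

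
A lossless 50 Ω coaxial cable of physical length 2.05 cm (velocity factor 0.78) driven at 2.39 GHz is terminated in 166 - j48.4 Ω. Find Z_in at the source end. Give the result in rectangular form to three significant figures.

Z_in ≈ 14.1 − j7.81 Ω

λ = v/f = 0.78·c / 2.39 GHz = 0.0979 m
βl = 2π·l/λ = 2π × 0.209 = 75.4°
tan(βl) = tan(75.4°) = 3.83
Z_in = Z_0·(Z_L + jZ_0·tanβl)/(Z_0 + jZ_L·tanβl)
     = 50·(166 + j143)/(236 + j636)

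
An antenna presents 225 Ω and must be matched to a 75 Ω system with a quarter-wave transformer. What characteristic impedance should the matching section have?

Z_qwt ≈ 130 Ω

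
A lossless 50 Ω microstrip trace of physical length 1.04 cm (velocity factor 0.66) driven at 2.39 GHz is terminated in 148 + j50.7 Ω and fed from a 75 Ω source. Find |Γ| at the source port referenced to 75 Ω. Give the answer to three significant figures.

λ = v/f = 0.66·c / 2.39 GHz = 0.0828 m
βl = 2π·l/λ = 2π × 0.126 = 45.2°
tan(βl) = 1.01
Z_in = Z_0·(Z_L + jZ_0·tanβl)/(Z_0 + jZ_L·tanβl) = 33.6 − j49.9 Ω
Γ_s = (Z_in − Z_s)/(Z_in + Z_s) = (-41.4 − j49.9)/(109 − j49.9), |Γ_s| = 0.543

|Γ| ≈ 0.543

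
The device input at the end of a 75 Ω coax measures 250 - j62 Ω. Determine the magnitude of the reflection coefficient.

Γ = (Z_L − Z_0)/(Z_L + Z_0) = (175 − j62)/(325 − j62)
|Γ| = 186/331

|Γ| ≈ 0.561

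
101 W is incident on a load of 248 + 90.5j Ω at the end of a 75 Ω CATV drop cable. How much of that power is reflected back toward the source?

|Γ| = |(173 + j90.5)/(323 + j90.5)| = 0.582
|Γ|² = 0.339
P_refl = |Γ|²·P_inc = 34.2 W, P_del = (1 − |Γ|²)·P_inc = 66.8 W

P_reflected ≈ 34.2 W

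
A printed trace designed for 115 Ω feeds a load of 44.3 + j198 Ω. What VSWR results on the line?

VSWR ≈ 10.6

Γ = (Z_L − Z_0)/(Z_L + Z_0) = (-70.7 + j198)/(159.3 + j198)
|Γ| = 210/254 = 0.827
VSWR = (1 + |Γ|)/(1 − |Γ|) = 1.83/0.173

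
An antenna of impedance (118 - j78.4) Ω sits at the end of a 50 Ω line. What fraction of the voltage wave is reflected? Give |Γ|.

|Γ| ≈ 0.56

Γ = (Z_L − Z_0)/(Z_L + Z_0) = (68 − j78.4)/(168 − j78.4)
|Γ| = 104/185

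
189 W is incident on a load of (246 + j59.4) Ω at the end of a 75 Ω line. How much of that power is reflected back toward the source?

|Γ| = |(171 + j59.4)/(321 + j59.4)| = 0.555
|Γ|² = 0.307
P_refl = |Γ|²·P_inc = 58.1 W, P_del = (1 − |Γ|²)·P_inc = 131 W

P_reflected ≈ 58.1 W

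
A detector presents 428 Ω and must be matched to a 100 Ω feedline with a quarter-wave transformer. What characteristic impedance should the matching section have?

Z_qwt ≈ 207 Ω

Z_qwt = √(Z_0·R_L) = √(100 × 428) = √42800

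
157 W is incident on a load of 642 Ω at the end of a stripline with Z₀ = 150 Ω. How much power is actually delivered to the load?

Γ = (642 − 150)/(642 + 150) = 0.621
|Γ|² = 0.386
P_refl = |Γ|²·P_inc = 60.6 W, P_del = (1 − |Γ|²)·P_inc = 96.4 W

P_delivered ≈ 96.4 W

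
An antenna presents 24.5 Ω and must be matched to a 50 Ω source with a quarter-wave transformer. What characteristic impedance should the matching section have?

Z_qwt = √(Z_0·R_L) = √(50 × 24.5) = √1225

Z_qwt ≈ 35 Ω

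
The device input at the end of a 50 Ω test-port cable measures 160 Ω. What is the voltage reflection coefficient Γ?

Γ = (Z_L − Z_0)/(Z_L + Z_0) = (160 − 50)/(160 + 50) = 110/210

Γ = 0.524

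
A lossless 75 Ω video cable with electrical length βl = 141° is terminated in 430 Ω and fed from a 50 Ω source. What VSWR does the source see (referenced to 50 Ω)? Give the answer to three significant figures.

tan(βl) = -0.81
Z_in = Z_0·(Z_L + jZ_0·tanβl)/(Z_0 + jZ_L·tanβl) = 31.6 + j85.8 Ω
Γ_s = (Z_in − Z_s)/(Z_in + Z_s) = (-18.4 + j85.8)/(81.6 + j85.8), |Γ_s| = 0.741
VSWR = (1 + |Γ_s|)/(1 − |Γ_s|)

VSWR ≈ 6.73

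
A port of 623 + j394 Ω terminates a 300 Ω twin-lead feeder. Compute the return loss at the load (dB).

Γ = (323 + j394)/(923 + j394), |Γ| = 0.508
RL = −20·log₁₀|Γ| = −20·log₁₀(0.508)

RL ≈ 5.89 dB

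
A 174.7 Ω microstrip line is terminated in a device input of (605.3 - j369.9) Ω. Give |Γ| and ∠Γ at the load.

Γ = (Z_L − Z_0)/(Z_L + Z_0) = (430.6 − j369.9)/(780 − j369.9)
|Γ| = 568/863 = 0.658

Γ ≈ 0.658 ∠ -15.3°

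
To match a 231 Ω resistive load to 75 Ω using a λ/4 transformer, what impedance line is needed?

Z_qwt = √(Z_0·R_L) = √(75 × 231) = √17320

Z_qwt ≈ 132 Ω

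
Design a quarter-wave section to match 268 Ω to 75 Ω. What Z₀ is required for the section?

Z_qwt = √(Z_0·R_L) = √(75 × 268) = √20100

Z_qwt ≈ 142 Ω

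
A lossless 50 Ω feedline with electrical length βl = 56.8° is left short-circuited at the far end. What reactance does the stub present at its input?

tan(βl) = 1.53
For a short-circuited stub, Z_in = jZ_0·tan(βl)

X_in ≈ 76.4 Ω (inductive)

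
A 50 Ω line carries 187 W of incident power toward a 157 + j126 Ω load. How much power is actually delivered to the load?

P_delivered ≈ 100 W

|Γ| = |(107 + j126)/(207 + j126)| = 0.682
|Γ|² = 0.465
P_refl = |Γ|²·P_inc = 87 W, P_del = (1 − |Γ|²)·P_inc = 100 W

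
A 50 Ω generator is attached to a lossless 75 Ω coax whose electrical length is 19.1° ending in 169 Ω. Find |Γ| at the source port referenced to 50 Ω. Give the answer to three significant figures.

tan(βl) = 0.346
Z_in = Z_0·(Z_L + jZ_0·tanβl)/(Z_0 + jZ_L·tanβl) = 118 − j65.8 Ω
Γ_s = (Z_in − Z_s)/(Z_in + Z_s) = (67.6 − j65.8)/(168 − j65.8), |Γ_s| = 0.524

|Γ| ≈ 0.524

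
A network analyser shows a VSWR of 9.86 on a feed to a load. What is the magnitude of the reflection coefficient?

|Γ| = (S − 1)/(S + 1) = (9.86 − 1)/(9.86 + 1) = 8.86/10.9

|Γ| ≈ 0.816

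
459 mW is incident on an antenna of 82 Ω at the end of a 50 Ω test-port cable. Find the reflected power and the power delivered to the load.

P_reflected ≈ 27 mW; P_delivered ≈ 432 mW

Γ = (82 − 50)/(82 + 50) = 0.242
|Γ|² = 0.0588
P_refl = |Γ|²·P_inc = 27 mW, P_del = (1 − |Γ|²)·P_inc = 432 mW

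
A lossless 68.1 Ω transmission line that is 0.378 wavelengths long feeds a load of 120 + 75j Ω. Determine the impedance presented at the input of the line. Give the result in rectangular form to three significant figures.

Z_in ≈ 32.5 + j31.3 Ω

βl = 2π × 0.378 = 136°
tan(βl) = tan(136°) = -0.963
Z_in = Z_0·(Z_L + jZ_0·tanβl)/(Z_0 + jZ_L·tanβl)
     = 68.1·(120 + j9.42)/(140 − j116)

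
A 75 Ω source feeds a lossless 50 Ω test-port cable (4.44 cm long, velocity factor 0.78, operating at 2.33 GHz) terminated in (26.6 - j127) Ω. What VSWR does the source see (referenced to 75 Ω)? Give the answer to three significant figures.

VSWR ≈ 9.65

λ = v/f = 0.78·c / 2.33 GHz = 0.1 m
βl = 2π·l/λ = 2π × 0.442 = 159°
tan(βl) = -0.381
Z_in = Z_0·(Z_L + jZ_0·tanβl)/(Z_0 + jZ_L·tanβl) = 723 + j13.6 Ω
Γ_s = (Z_in − Z_s)/(Z_in + Z_s) = (648 + j13.6)/(798 + j13.6), |Γ_s| = 0.812
VSWR = (1 + |Γ_s|)/(1 − |Γ_s|)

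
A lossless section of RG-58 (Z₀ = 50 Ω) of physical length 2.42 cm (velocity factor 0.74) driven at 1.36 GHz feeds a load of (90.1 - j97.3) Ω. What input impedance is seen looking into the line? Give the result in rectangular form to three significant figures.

λ = v/f = 0.74·c / 1.36 GHz = 0.163 m
βl = 2π·l/λ = 2π × 0.148 = 53.4°
tan(βl) = tan(53.4°) = 1.35
Z_in = Z_0·(Z_L + jZ_0·tanβl)/(Z_0 + jZ_L·tanβl)
     = 50·(90.1 − j30)/(181 + j121)

Z_in ≈ 13.3 − j17.2 Ω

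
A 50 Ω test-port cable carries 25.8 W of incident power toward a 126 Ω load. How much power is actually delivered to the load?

P_delivered ≈ 21 W

Γ = (126 − 50)/(126 + 50) = 0.432
|Γ|² = 0.186
P_refl = |Γ|²·P_inc = 4.81 W, P_del = (1 − |Γ|²)·P_inc = 21 W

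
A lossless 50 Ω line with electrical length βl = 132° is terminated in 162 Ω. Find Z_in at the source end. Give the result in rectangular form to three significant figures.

tan(βl) = tan(132°) = -1.11
Z_in = Z_0·(Z_L + jZ_0·tanβl)/(Z_0 + jZ_L·tanβl)
     = 50·(162 − j55.5)/(50 − j180)

Z_in ≈ 25.9 + j37.8 Ω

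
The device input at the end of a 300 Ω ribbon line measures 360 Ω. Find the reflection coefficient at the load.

Γ = 0.0909

Γ = (Z_L − Z_0)/(Z_L + Z_0) = (360 − 300)/(360 + 300) = 60/660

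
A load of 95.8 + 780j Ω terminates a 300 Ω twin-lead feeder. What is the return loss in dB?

Γ = (-204.2 + j780)/(395.8 + j780), |Γ| = 0.922
RL = −20·log₁₀|Γ| = −20·log₁₀(0.922)

RL ≈ 0.707 dB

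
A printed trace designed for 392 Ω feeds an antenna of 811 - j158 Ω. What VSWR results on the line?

VSWR ≈ 2.17

Γ = (Z_L − Z_0)/(Z_L + Z_0) = (419 − j158)/(1203 − j158)
|Γ| = 448/1210 = 0.369
VSWR = (1 + |Γ|)/(1 − |Γ|) = 1.37/0.631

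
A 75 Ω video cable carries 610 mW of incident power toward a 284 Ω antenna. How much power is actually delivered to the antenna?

Γ = (284 − 75)/(284 + 75) = 0.582
|Γ|² = 0.339
P_refl = |Γ|²·P_inc = 207 mW, P_del = (1 − |Γ|²)·P_inc = 403 mW

P_delivered ≈ 403 mW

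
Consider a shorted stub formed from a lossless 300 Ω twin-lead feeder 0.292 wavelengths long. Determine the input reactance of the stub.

X_in ≈ -1110 Ω (capacitive)

βl = 2π × 0.292 = 105°
tan(βl) = -3.7
For a shorted stub, Z_in = jZ_0·tan(βl)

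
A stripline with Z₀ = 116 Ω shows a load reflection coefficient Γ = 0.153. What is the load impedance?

Z_L = Z_0·(1 + Γ)/(1 − Γ) = 116·(1.15)/(0.847)

Z_L ≈ 158 Ω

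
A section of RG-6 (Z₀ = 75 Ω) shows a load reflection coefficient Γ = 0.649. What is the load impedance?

Z_L ≈ 352 Ω

Z_L = Z_0·(1 + Γ)/(1 − Γ) = 75·(1.65)/(0.351)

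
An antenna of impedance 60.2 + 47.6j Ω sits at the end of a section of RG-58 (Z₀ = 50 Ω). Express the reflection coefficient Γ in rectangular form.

Γ ≈ 0.235 + j0.33

Γ = (Z_L − Z_0)/(Z_L + Z_0) = (10.2 + j47.6)/(110.2 + j47.6)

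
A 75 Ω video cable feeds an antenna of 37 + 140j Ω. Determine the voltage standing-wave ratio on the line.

VSWR ≈ 9.48

Γ = (Z_L − Z_0)/(Z_L + Z_0) = (-38 + j140)/(112 + j140)
|Γ| = 145/179 = 0.809
VSWR = (1 + |Γ|)/(1 − |Γ|) = 1.81/0.191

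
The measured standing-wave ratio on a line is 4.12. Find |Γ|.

|Γ| ≈ 0.609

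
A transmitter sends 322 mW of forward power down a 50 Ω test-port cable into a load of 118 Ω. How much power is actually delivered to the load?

Γ = (118 − 50)/(118 + 50) = 0.405
|Γ|² = 0.164
P_refl = |Γ|²·P_inc = 52.8 mW, P_del = (1 − |Γ|²)·P_inc = 269 mW

P_delivered ≈ 269 mW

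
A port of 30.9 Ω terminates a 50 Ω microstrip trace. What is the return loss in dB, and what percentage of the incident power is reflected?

Γ = (30.9 − 50)/(30.9 + 50) = -0.236
RL = −20·log₁₀(0.236) = 12.5 dB
P_refl/P_inc = |Γ|² = 0.0557

RL ≈ 12.5 dB; 5.57% of incident power reflected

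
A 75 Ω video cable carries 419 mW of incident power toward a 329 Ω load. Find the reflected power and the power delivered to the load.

P_reflected ≈ 166 mW; P_delivered ≈ 253 mW

Γ = (329 − 75)/(329 + 75) = 0.629
|Γ|² = 0.395
P_refl = |Γ|²·P_inc = 166 mW, P_del = (1 − |Γ|²)·P_inc = 253 mW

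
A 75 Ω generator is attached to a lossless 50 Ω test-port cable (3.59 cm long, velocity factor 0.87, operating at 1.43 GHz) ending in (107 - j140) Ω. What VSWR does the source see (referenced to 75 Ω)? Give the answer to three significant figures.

λ = v/f = 0.87·c / 1.43 GHz = 0.183 m
βl = 2π·l/λ = 2π × 0.197 = 70.8°
tan(βl) = 2.87
Z_in = Z_0·(Z_L + jZ_0·tanβl)/(Z_0 + jZ_L·tanβl) = 8.28 − j5.22 Ω
Γ_s = (Z_in − Z_s)/(Z_in + Z_s) = (-66.7 − j5.22)/(83.3 − j5.22), |Γ_s| = 0.802
VSWR = (1 + |Γ_s|)/(1 − |Γ_s|)

VSWR ≈ 9.1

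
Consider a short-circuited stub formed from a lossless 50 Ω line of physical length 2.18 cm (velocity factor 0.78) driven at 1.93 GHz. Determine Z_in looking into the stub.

Z_in ≈ +j106 Ω

λ = v/f = 0.78·c / 1.93 GHz = 0.121 m
βl = 2π·l/λ = 2π × 0.18 = 64.7°
tan(βl) = 2.12
For a short-circuited stub, Z_in = jZ_0·tan(βl)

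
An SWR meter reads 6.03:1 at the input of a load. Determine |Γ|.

|Γ| = (S − 1)/(S + 1) = (6.03 − 1)/(6.03 + 1) = 5.03/7.03

|Γ| ≈ 0.716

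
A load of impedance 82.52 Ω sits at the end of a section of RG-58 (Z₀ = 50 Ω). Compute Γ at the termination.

Γ = (Z_L − Z_0)/(Z_L + Z_0) = (82.52 − 50)/(82.52 + 50) = 32.52/132.5

Γ = 0.245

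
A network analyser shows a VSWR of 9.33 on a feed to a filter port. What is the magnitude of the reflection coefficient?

|Γ| = (S − 1)/(S + 1) = (9.33 − 1)/(9.33 + 1) = 8.33/10.3

|Γ| ≈ 0.806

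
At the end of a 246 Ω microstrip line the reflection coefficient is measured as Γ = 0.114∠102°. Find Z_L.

Z_L ≈ 229 + j51.7 Ω

Z_L = Z_0·(1 + Γ)/(1 − Γ) = 246·(0.976 + j0.112)/(1.02 − j0.112)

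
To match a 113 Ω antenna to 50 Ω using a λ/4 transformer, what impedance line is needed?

Z_qwt = √(Z_0·R_L) = √(50 × 113) = √5650

Z_qwt ≈ 75.2 Ω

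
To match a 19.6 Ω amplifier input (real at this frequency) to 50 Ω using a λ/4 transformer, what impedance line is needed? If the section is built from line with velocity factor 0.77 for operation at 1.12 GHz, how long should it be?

Z_qwt = √(Z_0·R_L) = √(50 × 19.6) = √980
λ = 0.77·c/f = 0.206 m, so l = λ/4 = 0.0516 m

Z_qwt ≈ 31.3 Ω; length ≈ 5.16 cm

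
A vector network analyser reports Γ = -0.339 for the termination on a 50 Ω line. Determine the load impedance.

Z_L = Z_0·(1 + Γ)/(1 − Γ) = 50·(0.661)/(1.34)

Z_L ≈ 24.7 Ω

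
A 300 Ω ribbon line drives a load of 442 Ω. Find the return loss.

RL ≈ 14.4 dB

Γ = (442 − 300)/(442 + 300) = 0.191
RL = −20·log₁₀|Γ| = −20·log₁₀(0.191)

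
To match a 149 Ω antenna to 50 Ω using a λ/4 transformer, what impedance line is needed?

Z_qwt ≈ 86.3 Ω

Z_qwt = √(Z_0·R_L) = √(50 × 149) = √7450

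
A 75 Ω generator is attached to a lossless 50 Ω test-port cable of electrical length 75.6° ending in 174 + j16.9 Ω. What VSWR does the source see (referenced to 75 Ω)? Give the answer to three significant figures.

VSWR ≈ 5.06

tan(βl) = 3.89
Z_in = Z_0·(Z_L + jZ_0·tanβl)/(Z_0 + jZ_L·tanβl) = 15.3 − j13.2 Ω
Γ_s = (Z_in − Z_s)/(Z_in + Z_s) = (-59.7 − j13.2)/(90.3 − j13.2), |Γ_s| = 0.67
VSWR = (1 + |Γ_s|)/(1 − |Γ_s|)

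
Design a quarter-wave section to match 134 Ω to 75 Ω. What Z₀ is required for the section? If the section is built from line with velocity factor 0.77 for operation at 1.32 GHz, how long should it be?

Z_qwt ≈ 100 Ω; length ≈ 4.38 cm

Z_qwt = √(Z_0·R_L) = √(75 × 134) = √10050
λ = 0.77·c/f = 0.175 m, so l = λ/4 = 0.0437 m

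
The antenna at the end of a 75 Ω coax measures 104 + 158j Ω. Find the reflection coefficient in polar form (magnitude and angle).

Γ = (Z_L − Z_0)/(Z_L + Z_0) = (29 + j158)/(179 + j158)
|Γ| = 161/239 = 0.673

Γ ≈ 0.673 ∠ 38.2°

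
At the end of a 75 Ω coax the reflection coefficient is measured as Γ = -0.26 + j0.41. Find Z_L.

Z_L = Z_0·(1 + Γ)/(1 − Γ) = 75·(0.74 + j0.41)/(1.26 − j0.41)

Z_L ≈ 32.6 + j35 Ω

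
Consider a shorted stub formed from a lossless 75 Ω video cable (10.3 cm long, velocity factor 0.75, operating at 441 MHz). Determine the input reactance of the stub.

λ = v/f = 0.75·c / 441 MHz = 0.51 m
βl = 2π·l/λ = 2π × 0.202 = 72.7°
tan(βl) = 3.21
For a shorted stub, Z_in = jZ_0·tan(βl)

X_in ≈ 240 Ω (inductive)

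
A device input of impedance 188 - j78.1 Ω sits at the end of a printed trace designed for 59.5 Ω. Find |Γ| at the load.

|Γ| ≈ 0.579

Γ = (Z_L − Z_0)/(Z_L + Z_0) = (128.5 − j78.1)/(247.5 − j78.1)
|Γ| = 150/260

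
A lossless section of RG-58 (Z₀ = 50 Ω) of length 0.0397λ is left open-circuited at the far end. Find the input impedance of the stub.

βl = 2π × 0.0397 = 14.3°
tan(βl) = 0.255
For an open-circuited stub, Z_in = −jZ_0·cot(βl) = −jZ_0/tan(βl)

Z_in ≈ −j196 Ω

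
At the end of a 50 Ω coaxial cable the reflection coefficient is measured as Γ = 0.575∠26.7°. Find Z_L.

Z_L ≈ 110 + j85.2 Ω

Z_L = Z_0·(1 + Γ)/(1 − Γ) = 50·(1.51 + j0.258)/(0.486 − j0.258)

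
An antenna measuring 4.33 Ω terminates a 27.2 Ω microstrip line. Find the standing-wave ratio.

Γ = (4.33 − 27.2)/(4.33 + 27.2) = -0.725
VSWR = (1 + 0.725)/(1 − 0.725)

VSWR ≈ 6.28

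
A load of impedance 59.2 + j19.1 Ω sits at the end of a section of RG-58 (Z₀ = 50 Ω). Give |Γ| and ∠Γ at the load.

Γ ≈ 0.191 ∠ 54.4°

Γ = (Z_L − Z_0)/(Z_L + Z_0) = (9.2 + j19.1)/(109.2 + j19.1)
|Γ| = 21.2/111 = 0.191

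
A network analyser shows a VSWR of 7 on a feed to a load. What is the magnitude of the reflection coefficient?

|Γ| = (S − 1)/(S + 1) = (7 − 1)/(7 + 1) = 6/8

|Γ| ≈ 0.75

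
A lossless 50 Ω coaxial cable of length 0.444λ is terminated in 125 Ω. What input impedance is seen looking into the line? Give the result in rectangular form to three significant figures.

Z_in ≈ 77 + j52.3 Ω

βl = 2π × 0.444 = 160°
tan(βl) = tan(160°) = -0.367
Z_in = Z_0·(Z_L + jZ_0·tanβl)/(Z_0 + jZ_L·tanβl)
     = 50·(125 − j18.4)/(50 − j45.9)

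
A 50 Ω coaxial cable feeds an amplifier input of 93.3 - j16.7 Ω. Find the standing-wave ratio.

Γ = (Z_L − Z_0)/(Z_L + Z_0) = (43.3 − j16.7)/(143.3 − j16.7)
|Γ| = 46.4/144 = 0.322
VSWR = (1 + |Γ|)/(1 − |Γ|) = 1.32/0.678

VSWR ≈ 1.95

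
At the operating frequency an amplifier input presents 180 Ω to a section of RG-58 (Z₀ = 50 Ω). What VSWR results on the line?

Γ = (180 − 50)/(180 + 50) = 0.565
VSWR = (1 + 0.565)/(1 − 0.565)

VSWR ≈ 3.6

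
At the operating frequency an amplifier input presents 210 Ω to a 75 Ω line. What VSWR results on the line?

VSWR ≈ 2.8

For a purely resistive load, VSWR = R_L/Z_0 or Z_0/R_L (whichever > 1) = 210/75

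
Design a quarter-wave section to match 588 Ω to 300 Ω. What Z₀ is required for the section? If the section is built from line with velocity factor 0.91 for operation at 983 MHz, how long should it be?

Z_qwt = √(Z_0·R_L) = √(300 × 588) = √176400
λ = 0.91·c/f = 0.278 m, so l = λ/4 = 0.0694 m

Z_qwt ≈ 420 Ω; length ≈ 6.94 cm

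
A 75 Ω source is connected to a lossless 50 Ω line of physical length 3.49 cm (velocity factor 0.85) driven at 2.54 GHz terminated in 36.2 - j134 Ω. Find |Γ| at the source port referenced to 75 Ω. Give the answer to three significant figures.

|Γ| ≈ 0.838

λ = v/f = 0.85·c / 2.54 GHz = 0.1 m
βl = 2π·l/λ = 2π × 0.348 = 125°
tan(βl) = -1.42
Z_in = Z_0·(Z_L + jZ_0·tanβl)/(Z_0 + jZ_L·tanβl) = 12.2 + j68.6 Ω
Γ_s = (Z_in − Z_s)/(Z_in + Z_s) = (-62.8 + j68.6)/(87.2 + j68.6), |Γ_s| = 0.838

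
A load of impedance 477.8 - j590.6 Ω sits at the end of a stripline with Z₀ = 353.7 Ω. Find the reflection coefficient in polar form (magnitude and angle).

Γ ≈ 0.592 ∠ -42.7°

Γ = (Z_L − Z_0)/(Z_L + Z_0) = (124.1 − j590.6)/(831.5 − j590.6)
|Γ| = 603/1020 = 0.592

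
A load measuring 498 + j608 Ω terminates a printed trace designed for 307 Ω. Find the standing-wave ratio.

Γ = (Z_L − Z_0)/(Z_L + Z_0) = (191 + j608)/(805 + j608)
|Γ| = 637/1010 = 0.632
VSWR = (1 + |Γ|)/(1 − |Γ|) = 1.63/0.368

VSWR ≈ 4.43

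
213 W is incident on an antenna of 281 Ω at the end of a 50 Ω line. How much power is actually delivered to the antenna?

Γ = (281 − 50)/(281 + 50) = 0.698
|Γ|² = 0.487
P_refl = |Γ|²·P_inc = 104 W, P_del = (1 − |Γ|²)·P_inc = 109 W

P_delivered ≈ 109 W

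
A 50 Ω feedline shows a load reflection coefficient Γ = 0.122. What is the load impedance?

Z_L = Z_0·(1 + Γ)/(1 − Γ) = 50·(1.12)/(0.878)

Z_L ≈ 63.9 Ω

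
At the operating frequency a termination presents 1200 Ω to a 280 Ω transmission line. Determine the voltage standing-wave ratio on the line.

VSWR ≈ 4.29

Γ = (1200 − 280)/(1200 + 280) = 0.622
VSWR = (1 + 0.622)/(1 − 0.622)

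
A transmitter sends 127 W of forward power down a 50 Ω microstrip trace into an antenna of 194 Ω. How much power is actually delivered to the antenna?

P_delivered ≈ 82.8 W

Γ = (194 − 50)/(194 + 50) = 0.59
|Γ|² = 0.348
P_refl = |Γ|²·P_inc = 44.2 W, P_del = (1 − |Γ|²)·P_inc = 82.8 W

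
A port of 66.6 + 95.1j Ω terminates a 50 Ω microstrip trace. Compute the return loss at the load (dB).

Γ = (16.6 + j95.1)/(116.6 + j95.1), |Γ| = 0.642
RL = −20·log₁₀|Γ| = −20·log₁₀(0.642)

RL ≈ 3.85 dB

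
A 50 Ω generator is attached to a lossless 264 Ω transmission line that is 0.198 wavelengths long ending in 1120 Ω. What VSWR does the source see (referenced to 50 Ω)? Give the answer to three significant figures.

VSWR ≈ 3.89

βl = 2π × 0.198 = 71.3°
tan(βl) = 2.95
Z_in = Z_0·(Z_L + jZ_0·tanβl)/(Z_0 + jZ_L·tanβl) = 68.9 − j84 Ω
Γ_s = (Z_in − Z_s)/(Z_in + Z_s) = (18.9 − j84)/(119 − j84), |Γ_s| = 0.591
VSWR = (1 + |Γ_s|)/(1 − |Γ_s|)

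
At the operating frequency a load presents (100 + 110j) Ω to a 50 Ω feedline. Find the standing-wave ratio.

VSWR ≈ 4.71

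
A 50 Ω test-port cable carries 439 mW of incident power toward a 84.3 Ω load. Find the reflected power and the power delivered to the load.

Γ = (84.3 − 50)/(84.3 + 50) = 0.255
|Γ|² = 0.0652
P_refl = |Γ|²·P_inc = 28.6 mW, P_del = (1 − |Γ|²)·P_inc = 410 mW

P_reflected ≈ 28.6 mW; P_delivered ≈ 410 mW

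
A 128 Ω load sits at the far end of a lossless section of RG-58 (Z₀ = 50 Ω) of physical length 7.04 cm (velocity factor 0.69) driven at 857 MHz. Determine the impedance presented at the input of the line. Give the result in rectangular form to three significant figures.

λ = v/f = 0.69·c / 857 MHz = 0.242 m
βl = 2π·l/λ = 2π × 0.291 = 105°
tan(βl) = tan(105°) = -3.75
Z_in = Z_0·(Z_L + jZ_0·tanβl)/(Z_0 + jZ_L·tanβl)
     = 50·(128 − j188)/(50 − j480)

Z_in ≈ 20.7 + j11.2 Ω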